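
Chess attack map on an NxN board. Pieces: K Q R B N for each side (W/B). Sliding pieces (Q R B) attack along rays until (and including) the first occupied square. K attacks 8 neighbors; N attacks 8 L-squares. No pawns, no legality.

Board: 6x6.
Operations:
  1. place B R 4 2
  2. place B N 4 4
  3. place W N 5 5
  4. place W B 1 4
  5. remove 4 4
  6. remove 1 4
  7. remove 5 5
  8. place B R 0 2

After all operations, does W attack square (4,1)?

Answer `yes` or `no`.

Op 1: place BR@(4,2)
Op 2: place BN@(4,4)
Op 3: place WN@(5,5)
Op 4: place WB@(1,4)
Op 5: remove (4,4)
Op 6: remove (1,4)
Op 7: remove (5,5)
Op 8: place BR@(0,2)
Per-piece attacks for W:
W attacks (4,1): no

Answer: no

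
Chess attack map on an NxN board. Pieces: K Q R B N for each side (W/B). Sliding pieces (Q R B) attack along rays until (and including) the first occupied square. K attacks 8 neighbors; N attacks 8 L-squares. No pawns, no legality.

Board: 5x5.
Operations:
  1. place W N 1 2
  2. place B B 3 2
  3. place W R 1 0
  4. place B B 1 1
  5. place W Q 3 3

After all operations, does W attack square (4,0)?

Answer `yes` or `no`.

Op 1: place WN@(1,2)
Op 2: place BB@(3,2)
Op 3: place WR@(1,0)
Op 4: place BB@(1,1)
Op 5: place WQ@(3,3)
Per-piece attacks for W:
  WR@(1,0): attacks (1,1) (2,0) (3,0) (4,0) (0,0) [ray(0,1) blocked at (1,1)]
  WN@(1,2): attacks (2,4) (3,3) (0,4) (2,0) (3,1) (0,0)
  WQ@(3,3): attacks (3,4) (3,2) (4,3) (2,3) (1,3) (0,3) (4,4) (4,2) (2,4) (2,2) (1,1) [ray(0,-1) blocked at (3,2); ray(-1,-1) blocked at (1,1)]
W attacks (4,0): yes

Answer: yes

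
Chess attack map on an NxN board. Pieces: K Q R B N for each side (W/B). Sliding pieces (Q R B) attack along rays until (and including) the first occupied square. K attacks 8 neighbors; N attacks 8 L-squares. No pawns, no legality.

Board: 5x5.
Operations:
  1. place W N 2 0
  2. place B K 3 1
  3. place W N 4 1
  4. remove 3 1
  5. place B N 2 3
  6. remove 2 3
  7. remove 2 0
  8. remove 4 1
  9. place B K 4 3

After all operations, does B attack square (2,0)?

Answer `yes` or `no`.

Answer: no

Derivation:
Op 1: place WN@(2,0)
Op 2: place BK@(3,1)
Op 3: place WN@(4,1)
Op 4: remove (3,1)
Op 5: place BN@(2,3)
Op 6: remove (2,3)
Op 7: remove (2,0)
Op 8: remove (4,1)
Op 9: place BK@(4,3)
Per-piece attacks for B:
  BK@(4,3): attacks (4,4) (4,2) (3,3) (3,4) (3,2)
B attacks (2,0): no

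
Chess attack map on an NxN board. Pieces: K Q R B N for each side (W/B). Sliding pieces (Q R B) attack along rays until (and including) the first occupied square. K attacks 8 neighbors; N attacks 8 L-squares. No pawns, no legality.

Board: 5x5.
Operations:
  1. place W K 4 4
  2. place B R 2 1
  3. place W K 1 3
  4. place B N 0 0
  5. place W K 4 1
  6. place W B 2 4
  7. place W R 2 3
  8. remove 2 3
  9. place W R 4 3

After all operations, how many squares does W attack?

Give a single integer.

Answer: 19

Derivation:
Op 1: place WK@(4,4)
Op 2: place BR@(2,1)
Op 3: place WK@(1,3)
Op 4: place BN@(0,0)
Op 5: place WK@(4,1)
Op 6: place WB@(2,4)
Op 7: place WR@(2,3)
Op 8: remove (2,3)
Op 9: place WR@(4,3)
Per-piece attacks for W:
  WK@(1,3): attacks (1,4) (1,2) (2,3) (0,3) (2,4) (2,2) (0,4) (0,2)
  WB@(2,4): attacks (3,3) (4,2) (1,3) [ray(-1,-1) blocked at (1,3)]
  WK@(4,1): attacks (4,2) (4,0) (3,1) (3,2) (3,0)
  WR@(4,3): attacks (4,4) (4,2) (4,1) (3,3) (2,3) (1,3) [ray(0,1) blocked at (4,4); ray(0,-1) blocked at (4,1); ray(-1,0) blocked at (1,3)]
  WK@(4,4): attacks (4,3) (3,4) (3,3)
Union (19 distinct): (0,2) (0,3) (0,4) (1,2) (1,3) (1,4) (2,2) (2,3) (2,4) (3,0) (3,1) (3,2) (3,3) (3,4) (4,0) (4,1) (4,2) (4,3) (4,4)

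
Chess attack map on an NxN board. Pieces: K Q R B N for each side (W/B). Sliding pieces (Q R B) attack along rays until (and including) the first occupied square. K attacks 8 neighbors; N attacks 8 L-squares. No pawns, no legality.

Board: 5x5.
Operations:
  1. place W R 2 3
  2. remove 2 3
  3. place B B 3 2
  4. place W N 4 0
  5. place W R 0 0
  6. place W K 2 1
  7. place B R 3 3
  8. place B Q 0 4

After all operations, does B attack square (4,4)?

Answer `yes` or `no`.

Op 1: place WR@(2,3)
Op 2: remove (2,3)
Op 3: place BB@(3,2)
Op 4: place WN@(4,0)
Op 5: place WR@(0,0)
Op 6: place WK@(2,1)
Op 7: place BR@(3,3)
Op 8: place BQ@(0,4)
Per-piece attacks for B:
  BQ@(0,4): attacks (0,3) (0,2) (0,1) (0,0) (1,4) (2,4) (3,4) (4,4) (1,3) (2,2) (3,1) (4,0) [ray(0,-1) blocked at (0,0); ray(1,-1) blocked at (4,0)]
  BB@(3,2): attacks (4,3) (4,1) (2,3) (1,4) (2,1) [ray(-1,-1) blocked at (2,1)]
  BR@(3,3): attacks (3,4) (3,2) (4,3) (2,3) (1,3) (0,3) [ray(0,-1) blocked at (3,2)]
B attacks (4,4): yes

Answer: yes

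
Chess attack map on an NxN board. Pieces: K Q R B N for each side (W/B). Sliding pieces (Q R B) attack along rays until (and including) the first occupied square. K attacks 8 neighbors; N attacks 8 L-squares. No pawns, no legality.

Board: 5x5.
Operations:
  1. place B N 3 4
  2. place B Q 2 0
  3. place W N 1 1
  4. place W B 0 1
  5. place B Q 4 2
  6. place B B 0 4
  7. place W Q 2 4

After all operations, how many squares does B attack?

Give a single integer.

Answer: 20

Derivation:
Op 1: place BN@(3,4)
Op 2: place BQ@(2,0)
Op 3: place WN@(1,1)
Op 4: place WB@(0,1)
Op 5: place BQ@(4,2)
Op 6: place BB@(0,4)
Op 7: place WQ@(2,4)
Per-piece attacks for B:
  BB@(0,4): attacks (1,3) (2,2) (3,1) (4,0)
  BQ@(2,0): attacks (2,1) (2,2) (2,3) (2,4) (3,0) (4,0) (1,0) (0,0) (3,1) (4,2) (1,1) [ray(0,1) blocked at (2,4); ray(1,1) blocked at (4,2); ray(-1,1) blocked at (1,1)]
  BN@(3,4): attacks (4,2) (2,2) (1,3)
  BQ@(4,2): attacks (4,3) (4,4) (4,1) (4,0) (3,2) (2,2) (1,2) (0,2) (3,3) (2,4) (3,1) (2,0) [ray(-1,1) blocked at (2,4); ray(-1,-1) blocked at (2,0)]
Union (20 distinct): (0,0) (0,2) (1,0) (1,1) (1,2) (1,3) (2,0) (2,1) (2,2) (2,3) (2,4) (3,0) (3,1) (3,2) (3,3) (4,0) (4,1) (4,2) (4,3) (4,4)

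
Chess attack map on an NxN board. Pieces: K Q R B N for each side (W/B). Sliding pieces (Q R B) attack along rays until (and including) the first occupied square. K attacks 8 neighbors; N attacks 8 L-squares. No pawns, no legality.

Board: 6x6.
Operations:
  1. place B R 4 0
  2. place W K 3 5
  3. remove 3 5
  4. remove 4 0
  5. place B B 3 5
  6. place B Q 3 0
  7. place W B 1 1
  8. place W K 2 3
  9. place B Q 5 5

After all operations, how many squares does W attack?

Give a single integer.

Op 1: place BR@(4,0)
Op 2: place WK@(3,5)
Op 3: remove (3,5)
Op 4: remove (4,0)
Op 5: place BB@(3,5)
Op 6: place BQ@(3,0)
Op 7: place WB@(1,1)
Op 8: place WK@(2,3)
Op 9: place BQ@(5,5)
Per-piece attacks for W:
  WB@(1,1): attacks (2,2) (3,3) (4,4) (5,5) (2,0) (0,2) (0,0) [ray(1,1) blocked at (5,5)]
  WK@(2,3): attacks (2,4) (2,2) (3,3) (1,3) (3,4) (3,2) (1,4) (1,2)
Union (13 distinct): (0,0) (0,2) (1,2) (1,3) (1,4) (2,0) (2,2) (2,4) (3,2) (3,3) (3,4) (4,4) (5,5)

Answer: 13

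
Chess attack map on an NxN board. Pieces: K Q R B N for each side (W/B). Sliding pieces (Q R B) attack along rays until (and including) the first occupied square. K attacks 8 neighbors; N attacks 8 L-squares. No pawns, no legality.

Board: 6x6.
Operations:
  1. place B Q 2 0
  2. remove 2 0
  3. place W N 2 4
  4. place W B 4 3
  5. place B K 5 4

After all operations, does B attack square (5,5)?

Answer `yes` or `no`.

Op 1: place BQ@(2,0)
Op 2: remove (2,0)
Op 3: place WN@(2,4)
Op 4: place WB@(4,3)
Op 5: place BK@(5,4)
Per-piece attacks for B:
  BK@(5,4): attacks (5,5) (5,3) (4,4) (4,5) (4,3)
B attacks (5,5): yes

Answer: yes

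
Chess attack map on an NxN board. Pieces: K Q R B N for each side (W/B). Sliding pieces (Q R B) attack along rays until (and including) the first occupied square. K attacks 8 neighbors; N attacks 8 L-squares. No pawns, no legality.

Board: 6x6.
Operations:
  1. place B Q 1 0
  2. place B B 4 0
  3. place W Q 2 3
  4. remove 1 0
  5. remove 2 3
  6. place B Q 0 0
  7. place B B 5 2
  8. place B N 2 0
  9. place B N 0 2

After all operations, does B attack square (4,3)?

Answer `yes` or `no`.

Op 1: place BQ@(1,0)
Op 2: place BB@(4,0)
Op 3: place WQ@(2,3)
Op 4: remove (1,0)
Op 5: remove (2,3)
Op 6: place BQ@(0,0)
Op 7: place BB@(5,2)
Op 8: place BN@(2,0)
Op 9: place BN@(0,2)
Per-piece attacks for B:
  BQ@(0,0): attacks (0,1) (0,2) (1,0) (2,0) (1,1) (2,2) (3,3) (4,4) (5,5) [ray(0,1) blocked at (0,2); ray(1,0) blocked at (2,0)]
  BN@(0,2): attacks (1,4) (2,3) (1,0) (2,1)
  BN@(2,0): attacks (3,2) (4,1) (1,2) (0,1)
  BB@(4,0): attacks (5,1) (3,1) (2,2) (1,3) (0,4)
  BB@(5,2): attacks (4,3) (3,4) (2,5) (4,1) (3,0)
B attacks (4,3): yes

Answer: yes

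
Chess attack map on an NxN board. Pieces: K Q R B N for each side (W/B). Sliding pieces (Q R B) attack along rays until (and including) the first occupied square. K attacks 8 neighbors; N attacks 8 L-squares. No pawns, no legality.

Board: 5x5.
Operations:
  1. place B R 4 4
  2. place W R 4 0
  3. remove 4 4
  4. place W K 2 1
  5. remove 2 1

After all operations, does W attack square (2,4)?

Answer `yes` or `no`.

Answer: no

Derivation:
Op 1: place BR@(4,4)
Op 2: place WR@(4,0)
Op 3: remove (4,4)
Op 4: place WK@(2,1)
Op 5: remove (2,1)
Per-piece attacks for W:
  WR@(4,0): attacks (4,1) (4,2) (4,3) (4,4) (3,0) (2,0) (1,0) (0,0)
W attacks (2,4): no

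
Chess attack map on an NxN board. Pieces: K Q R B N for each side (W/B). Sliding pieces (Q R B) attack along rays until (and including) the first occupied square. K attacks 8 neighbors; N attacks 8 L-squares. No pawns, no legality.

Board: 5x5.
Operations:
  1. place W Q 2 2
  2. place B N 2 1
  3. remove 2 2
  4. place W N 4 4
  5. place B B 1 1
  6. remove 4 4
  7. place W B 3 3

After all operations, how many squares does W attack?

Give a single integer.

Answer: 5

Derivation:
Op 1: place WQ@(2,2)
Op 2: place BN@(2,1)
Op 3: remove (2,2)
Op 4: place WN@(4,4)
Op 5: place BB@(1,1)
Op 6: remove (4,4)
Op 7: place WB@(3,3)
Per-piece attacks for W:
  WB@(3,3): attacks (4,4) (4,2) (2,4) (2,2) (1,1) [ray(-1,-1) blocked at (1,1)]
Union (5 distinct): (1,1) (2,2) (2,4) (4,2) (4,4)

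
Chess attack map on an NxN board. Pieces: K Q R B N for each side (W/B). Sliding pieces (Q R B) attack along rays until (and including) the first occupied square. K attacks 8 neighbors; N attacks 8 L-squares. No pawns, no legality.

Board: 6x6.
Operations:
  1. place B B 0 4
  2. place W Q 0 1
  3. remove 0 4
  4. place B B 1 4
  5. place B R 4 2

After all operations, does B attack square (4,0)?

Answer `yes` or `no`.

Answer: yes

Derivation:
Op 1: place BB@(0,4)
Op 2: place WQ@(0,1)
Op 3: remove (0,4)
Op 4: place BB@(1,4)
Op 5: place BR@(4,2)
Per-piece attacks for B:
  BB@(1,4): attacks (2,5) (2,3) (3,2) (4,1) (5,0) (0,5) (0,3)
  BR@(4,2): attacks (4,3) (4,4) (4,5) (4,1) (4,0) (5,2) (3,2) (2,2) (1,2) (0,2)
B attacks (4,0): yes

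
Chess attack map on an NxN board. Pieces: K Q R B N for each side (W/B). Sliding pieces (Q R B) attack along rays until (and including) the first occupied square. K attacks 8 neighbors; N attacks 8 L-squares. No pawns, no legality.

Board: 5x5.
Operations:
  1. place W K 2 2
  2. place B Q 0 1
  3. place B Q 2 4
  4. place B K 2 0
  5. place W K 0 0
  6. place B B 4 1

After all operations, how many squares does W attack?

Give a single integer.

Op 1: place WK@(2,2)
Op 2: place BQ@(0,1)
Op 3: place BQ@(2,4)
Op 4: place BK@(2,0)
Op 5: place WK@(0,0)
Op 6: place BB@(4,1)
Per-piece attacks for W:
  WK@(0,0): attacks (0,1) (1,0) (1,1)
  WK@(2,2): attacks (2,3) (2,1) (3,2) (1,2) (3,3) (3,1) (1,3) (1,1)
Union (10 distinct): (0,1) (1,0) (1,1) (1,2) (1,3) (2,1) (2,3) (3,1) (3,2) (3,3)

Answer: 10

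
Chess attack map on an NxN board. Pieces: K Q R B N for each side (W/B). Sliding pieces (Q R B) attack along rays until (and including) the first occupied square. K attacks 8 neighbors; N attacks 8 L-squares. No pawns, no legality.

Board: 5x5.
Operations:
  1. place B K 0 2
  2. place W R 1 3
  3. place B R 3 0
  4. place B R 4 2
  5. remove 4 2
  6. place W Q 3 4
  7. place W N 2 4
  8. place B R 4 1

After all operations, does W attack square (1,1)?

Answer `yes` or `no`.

Op 1: place BK@(0,2)
Op 2: place WR@(1,3)
Op 3: place BR@(3,0)
Op 4: place BR@(4,2)
Op 5: remove (4,2)
Op 6: place WQ@(3,4)
Op 7: place WN@(2,4)
Op 8: place BR@(4,1)
Per-piece attacks for W:
  WR@(1,3): attacks (1,4) (1,2) (1,1) (1,0) (2,3) (3,3) (4,3) (0,3)
  WN@(2,4): attacks (3,2) (4,3) (1,2) (0,3)
  WQ@(3,4): attacks (3,3) (3,2) (3,1) (3,0) (4,4) (2,4) (4,3) (2,3) (1,2) (0,1) [ray(0,-1) blocked at (3,0); ray(-1,0) blocked at (2,4)]
W attacks (1,1): yes

Answer: yes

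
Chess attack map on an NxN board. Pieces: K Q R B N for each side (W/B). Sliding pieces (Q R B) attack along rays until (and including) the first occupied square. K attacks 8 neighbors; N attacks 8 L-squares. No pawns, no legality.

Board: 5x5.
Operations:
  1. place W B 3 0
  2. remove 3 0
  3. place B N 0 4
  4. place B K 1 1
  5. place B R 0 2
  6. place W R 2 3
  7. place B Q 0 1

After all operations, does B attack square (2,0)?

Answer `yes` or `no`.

Op 1: place WB@(3,0)
Op 2: remove (3,0)
Op 3: place BN@(0,4)
Op 4: place BK@(1,1)
Op 5: place BR@(0,2)
Op 6: place WR@(2,3)
Op 7: place BQ@(0,1)
Per-piece attacks for B:
  BQ@(0,1): attacks (0,2) (0,0) (1,1) (1,2) (2,3) (1,0) [ray(0,1) blocked at (0,2); ray(1,0) blocked at (1,1); ray(1,1) blocked at (2,3)]
  BR@(0,2): attacks (0,3) (0,4) (0,1) (1,2) (2,2) (3,2) (4,2) [ray(0,1) blocked at (0,4); ray(0,-1) blocked at (0,1)]
  BN@(0,4): attacks (1,2) (2,3)
  BK@(1,1): attacks (1,2) (1,0) (2,1) (0,1) (2,2) (2,0) (0,2) (0,0)
B attacks (2,0): yes

Answer: yes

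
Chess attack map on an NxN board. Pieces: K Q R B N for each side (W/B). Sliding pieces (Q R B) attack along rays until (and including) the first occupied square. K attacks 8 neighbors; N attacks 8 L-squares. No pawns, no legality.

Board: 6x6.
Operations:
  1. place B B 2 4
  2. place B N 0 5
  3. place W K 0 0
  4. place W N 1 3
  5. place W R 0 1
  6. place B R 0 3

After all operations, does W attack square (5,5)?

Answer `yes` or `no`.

Answer: no

Derivation:
Op 1: place BB@(2,4)
Op 2: place BN@(0,5)
Op 3: place WK@(0,0)
Op 4: place WN@(1,3)
Op 5: place WR@(0,1)
Op 6: place BR@(0,3)
Per-piece attacks for W:
  WK@(0,0): attacks (0,1) (1,0) (1,1)
  WR@(0,1): attacks (0,2) (0,3) (0,0) (1,1) (2,1) (3,1) (4,1) (5,1) [ray(0,1) blocked at (0,3); ray(0,-1) blocked at (0,0)]
  WN@(1,3): attacks (2,5) (3,4) (0,5) (2,1) (3,2) (0,1)
W attacks (5,5): no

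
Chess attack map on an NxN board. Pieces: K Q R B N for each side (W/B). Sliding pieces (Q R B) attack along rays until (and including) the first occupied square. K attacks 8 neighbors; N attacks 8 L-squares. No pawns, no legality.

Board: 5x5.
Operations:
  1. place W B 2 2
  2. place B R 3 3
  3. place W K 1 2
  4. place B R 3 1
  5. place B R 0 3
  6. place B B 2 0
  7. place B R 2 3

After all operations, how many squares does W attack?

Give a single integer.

Answer: 12

Derivation:
Op 1: place WB@(2,2)
Op 2: place BR@(3,3)
Op 3: place WK@(1,2)
Op 4: place BR@(3,1)
Op 5: place BR@(0,3)
Op 6: place BB@(2,0)
Op 7: place BR@(2,3)
Per-piece attacks for W:
  WK@(1,2): attacks (1,3) (1,1) (2,2) (0,2) (2,3) (2,1) (0,3) (0,1)
  WB@(2,2): attacks (3,3) (3,1) (1,3) (0,4) (1,1) (0,0) [ray(1,1) blocked at (3,3); ray(1,-1) blocked at (3,1)]
Union (12 distinct): (0,0) (0,1) (0,2) (0,3) (0,4) (1,1) (1,3) (2,1) (2,2) (2,3) (3,1) (3,3)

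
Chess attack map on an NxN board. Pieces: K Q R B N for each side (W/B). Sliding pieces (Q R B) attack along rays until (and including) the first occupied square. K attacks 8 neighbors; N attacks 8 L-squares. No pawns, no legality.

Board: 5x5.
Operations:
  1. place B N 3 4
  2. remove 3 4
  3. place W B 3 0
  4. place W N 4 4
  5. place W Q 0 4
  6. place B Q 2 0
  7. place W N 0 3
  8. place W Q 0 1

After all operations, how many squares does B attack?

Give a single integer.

Op 1: place BN@(3,4)
Op 2: remove (3,4)
Op 3: place WB@(3,0)
Op 4: place WN@(4,4)
Op 5: place WQ@(0,4)
Op 6: place BQ@(2,0)
Op 7: place WN@(0,3)
Op 8: place WQ@(0,1)
Per-piece attacks for B:
  BQ@(2,0): attacks (2,1) (2,2) (2,3) (2,4) (3,0) (1,0) (0,0) (3,1) (4,2) (1,1) (0,2) [ray(1,0) blocked at (3,0)]
Union (11 distinct): (0,0) (0,2) (1,0) (1,1) (2,1) (2,2) (2,3) (2,4) (3,0) (3,1) (4,2)

Answer: 11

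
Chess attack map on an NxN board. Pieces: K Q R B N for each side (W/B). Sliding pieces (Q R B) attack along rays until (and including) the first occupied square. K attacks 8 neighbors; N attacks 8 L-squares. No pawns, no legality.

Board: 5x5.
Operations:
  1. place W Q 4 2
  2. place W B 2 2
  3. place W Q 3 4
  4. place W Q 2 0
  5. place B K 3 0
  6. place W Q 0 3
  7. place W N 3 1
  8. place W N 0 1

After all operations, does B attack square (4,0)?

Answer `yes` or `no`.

Answer: yes

Derivation:
Op 1: place WQ@(4,2)
Op 2: place WB@(2,2)
Op 3: place WQ@(3,4)
Op 4: place WQ@(2,0)
Op 5: place BK@(3,0)
Op 6: place WQ@(0,3)
Op 7: place WN@(3,1)
Op 8: place WN@(0,1)
Per-piece attacks for B:
  BK@(3,0): attacks (3,1) (4,0) (2,0) (4,1) (2,1)
B attacks (4,0): yes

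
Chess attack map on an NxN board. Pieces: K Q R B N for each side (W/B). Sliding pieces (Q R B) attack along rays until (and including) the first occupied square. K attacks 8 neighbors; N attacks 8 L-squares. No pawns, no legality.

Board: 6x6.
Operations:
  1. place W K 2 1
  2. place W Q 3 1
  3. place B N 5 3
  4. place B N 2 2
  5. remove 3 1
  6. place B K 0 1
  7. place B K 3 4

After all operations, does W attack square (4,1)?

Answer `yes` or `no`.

Op 1: place WK@(2,1)
Op 2: place WQ@(3,1)
Op 3: place BN@(5,3)
Op 4: place BN@(2,2)
Op 5: remove (3,1)
Op 6: place BK@(0,1)
Op 7: place BK@(3,4)
Per-piece attacks for W:
  WK@(2,1): attacks (2,2) (2,0) (3,1) (1,1) (3,2) (3,0) (1,2) (1,0)
W attacks (4,1): no

Answer: no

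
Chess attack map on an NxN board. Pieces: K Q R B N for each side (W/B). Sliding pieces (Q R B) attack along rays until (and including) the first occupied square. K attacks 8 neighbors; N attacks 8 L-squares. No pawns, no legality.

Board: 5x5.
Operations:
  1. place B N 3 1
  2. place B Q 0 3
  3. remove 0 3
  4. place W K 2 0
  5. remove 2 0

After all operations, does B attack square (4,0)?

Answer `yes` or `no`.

Answer: no

Derivation:
Op 1: place BN@(3,1)
Op 2: place BQ@(0,3)
Op 3: remove (0,3)
Op 4: place WK@(2,0)
Op 5: remove (2,0)
Per-piece attacks for B:
  BN@(3,1): attacks (4,3) (2,3) (1,2) (1,0)
B attacks (4,0): no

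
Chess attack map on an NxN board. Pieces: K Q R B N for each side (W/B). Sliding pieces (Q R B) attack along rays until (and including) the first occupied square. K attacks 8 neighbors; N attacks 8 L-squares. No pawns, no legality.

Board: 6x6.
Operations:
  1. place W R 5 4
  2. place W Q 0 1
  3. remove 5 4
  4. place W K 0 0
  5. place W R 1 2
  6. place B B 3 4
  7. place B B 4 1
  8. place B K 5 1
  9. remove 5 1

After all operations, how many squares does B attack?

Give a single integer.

Answer: 11

Derivation:
Op 1: place WR@(5,4)
Op 2: place WQ@(0,1)
Op 3: remove (5,4)
Op 4: place WK@(0,0)
Op 5: place WR@(1,2)
Op 6: place BB@(3,4)
Op 7: place BB@(4,1)
Op 8: place BK@(5,1)
Op 9: remove (5,1)
Per-piece attacks for B:
  BB@(3,4): attacks (4,5) (4,3) (5,2) (2,5) (2,3) (1,2) [ray(-1,-1) blocked at (1,2)]
  BB@(4,1): attacks (5,2) (5,0) (3,2) (2,3) (1,4) (0,5) (3,0)
Union (11 distinct): (0,5) (1,2) (1,4) (2,3) (2,5) (3,0) (3,2) (4,3) (4,5) (5,0) (5,2)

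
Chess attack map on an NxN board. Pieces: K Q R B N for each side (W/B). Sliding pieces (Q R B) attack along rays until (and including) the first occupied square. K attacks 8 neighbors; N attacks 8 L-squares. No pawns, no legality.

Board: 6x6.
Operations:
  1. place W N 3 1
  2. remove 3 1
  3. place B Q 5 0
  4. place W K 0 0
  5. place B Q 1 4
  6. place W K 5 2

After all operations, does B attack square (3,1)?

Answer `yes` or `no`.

Op 1: place WN@(3,1)
Op 2: remove (3,1)
Op 3: place BQ@(5,0)
Op 4: place WK@(0,0)
Op 5: place BQ@(1,4)
Op 6: place WK@(5,2)
Per-piece attacks for B:
  BQ@(1,4): attacks (1,5) (1,3) (1,2) (1,1) (1,0) (2,4) (3,4) (4,4) (5,4) (0,4) (2,5) (2,3) (3,2) (4,1) (5,0) (0,5) (0,3) [ray(1,-1) blocked at (5,0)]
  BQ@(5,0): attacks (5,1) (5,2) (4,0) (3,0) (2,0) (1,0) (0,0) (4,1) (3,2) (2,3) (1,4) [ray(0,1) blocked at (5,2); ray(-1,0) blocked at (0,0); ray(-1,1) blocked at (1,4)]
B attacks (3,1): no

Answer: no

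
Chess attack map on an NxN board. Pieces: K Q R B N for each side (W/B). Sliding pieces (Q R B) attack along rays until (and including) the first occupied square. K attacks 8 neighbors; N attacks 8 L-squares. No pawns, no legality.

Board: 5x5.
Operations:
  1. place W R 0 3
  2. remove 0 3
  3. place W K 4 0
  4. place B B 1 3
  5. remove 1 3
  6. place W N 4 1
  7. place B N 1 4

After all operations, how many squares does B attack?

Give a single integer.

Op 1: place WR@(0,3)
Op 2: remove (0,3)
Op 3: place WK@(4,0)
Op 4: place BB@(1,3)
Op 5: remove (1,3)
Op 6: place WN@(4,1)
Op 7: place BN@(1,4)
Per-piece attacks for B:
  BN@(1,4): attacks (2,2) (3,3) (0,2)
Union (3 distinct): (0,2) (2,2) (3,3)

Answer: 3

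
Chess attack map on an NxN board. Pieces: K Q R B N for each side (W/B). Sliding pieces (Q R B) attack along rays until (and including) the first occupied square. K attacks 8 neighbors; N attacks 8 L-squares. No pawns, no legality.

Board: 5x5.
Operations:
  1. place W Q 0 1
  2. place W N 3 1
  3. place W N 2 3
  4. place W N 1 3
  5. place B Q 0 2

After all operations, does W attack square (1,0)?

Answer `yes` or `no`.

Op 1: place WQ@(0,1)
Op 2: place WN@(3,1)
Op 3: place WN@(2,3)
Op 4: place WN@(1,3)
Op 5: place BQ@(0,2)
Per-piece attacks for W:
  WQ@(0,1): attacks (0,2) (0,0) (1,1) (2,1) (3,1) (1,2) (2,3) (1,0) [ray(0,1) blocked at (0,2); ray(1,0) blocked at (3,1); ray(1,1) blocked at (2,3)]
  WN@(1,3): attacks (3,4) (2,1) (3,2) (0,1)
  WN@(2,3): attacks (4,4) (0,4) (3,1) (4,2) (1,1) (0,2)
  WN@(3,1): attacks (4,3) (2,3) (1,2) (1,0)
W attacks (1,0): yes

Answer: yes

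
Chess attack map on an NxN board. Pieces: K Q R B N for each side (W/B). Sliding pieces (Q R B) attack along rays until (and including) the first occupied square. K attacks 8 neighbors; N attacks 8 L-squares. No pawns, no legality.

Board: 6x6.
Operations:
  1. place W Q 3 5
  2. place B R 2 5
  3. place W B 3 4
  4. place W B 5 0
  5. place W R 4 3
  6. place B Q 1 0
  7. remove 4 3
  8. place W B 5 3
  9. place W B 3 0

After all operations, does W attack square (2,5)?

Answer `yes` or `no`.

Op 1: place WQ@(3,5)
Op 2: place BR@(2,5)
Op 3: place WB@(3,4)
Op 4: place WB@(5,0)
Op 5: place WR@(4,3)
Op 6: place BQ@(1,0)
Op 7: remove (4,3)
Op 8: place WB@(5,3)
Op 9: place WB@(3,0)
Per-piece attacks for W:
  WB@(3,0): attacks (4,1) (5,2) (2,1) (1,2) (0,3)
  WB@(3,4): attacks (4,5) (4,3) (5,2) (2,5) (2,3) (1,2) (0,1) [ray(-1,1) blocked at (2,5)]
  WQ@(3,5): attacks (3,4) (4,5) (5,5) (2,5) (4,4) (5,3) (2,4) (1,3) (0,2) [ray(0,-1) blocked at (3,4); ray(-1,0) blocked at (2,5); ray(1,-1) blocked at (5,3)]
  WB@(5,0): attacks (4,1) (3,2) (2,3) (1,4) (0,5)
  WB@(5,3): attacks (4,4) (3,5) (4,2) (3,1) (2,0) [ray(-1,1) blocked at (3,5)]
W attacks (2,5): yes

Answer: yes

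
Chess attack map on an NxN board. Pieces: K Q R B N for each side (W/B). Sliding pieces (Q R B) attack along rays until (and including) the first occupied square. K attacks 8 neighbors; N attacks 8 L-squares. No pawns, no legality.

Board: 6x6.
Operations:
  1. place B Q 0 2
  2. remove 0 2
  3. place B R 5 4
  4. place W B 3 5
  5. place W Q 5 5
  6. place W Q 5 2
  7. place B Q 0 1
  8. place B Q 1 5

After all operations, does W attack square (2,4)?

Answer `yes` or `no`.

Op 1: place BQ@(0,2)
Op 2: remove (0,2)
Op 3: place BR@(5,4)
Op 4: place WB@(3,5)
Op 5: place WQ@(5,5)
Op 6: place WQ@(5,2)
Op 7: place BQ@(0,1)
Op 8: place BQ@(1,5)
Per-piece attacks for W:
  WB@(3,5): attacks (4,4) (5,3) (2,4) (1,3) (0,2)
  WQ@(5,2): attacks (5,3) (5,4) (5,1) (5,0) (4,2) (3,2) (2,2) (1,2) (0,2) (4,3) (3,4) (2,5) (4,1) (3,0) [ray(0,1) blocked at (5,4)]
  WQ@(5,5): attacks (5,4) (4,5) (3,5) (4,4) (3,3) (2,2) (1,1) (0,0) [ray(0,-1) blocked at (5,4); ray(-1,0) blocked at (3,5)]
W attacks (2,4): yes

Answer: yes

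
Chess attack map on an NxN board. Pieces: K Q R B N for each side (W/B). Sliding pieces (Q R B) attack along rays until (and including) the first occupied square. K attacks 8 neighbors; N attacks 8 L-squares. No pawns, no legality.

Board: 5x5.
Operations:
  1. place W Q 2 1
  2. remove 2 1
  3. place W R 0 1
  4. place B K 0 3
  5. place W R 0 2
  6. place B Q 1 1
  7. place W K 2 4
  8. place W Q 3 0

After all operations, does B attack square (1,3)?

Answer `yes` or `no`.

Answer: yes

Derivation:
Op 1: place WQ@(2,1)
Op 2: remove (2,1)
Op 3: place WR@(0,1)
Op 4: place BK@(0,3)
Op 5: place WR@(0,2)
Op 6: place BQ@(1,1)
Op 7: place WK@(2,4)
Op 8: place WQ@(3,0)
Per-piece attacks for B:
  BK@(0,3): attacks (0,4) (0,2) (1,3) (1,4) (1,2)
  BQ@(1,1): attacks (1,2) (1,3) (1,4) (1,0) (2,1) (3,1) (4,1) (0,1) (2,2) (3,3) (4,4) (2,0) (0,2) (0,0) [ray(-1,0) blocked at (0,1); ray(-1,1) blocked at (0,2)]
B attacks (1,3): yes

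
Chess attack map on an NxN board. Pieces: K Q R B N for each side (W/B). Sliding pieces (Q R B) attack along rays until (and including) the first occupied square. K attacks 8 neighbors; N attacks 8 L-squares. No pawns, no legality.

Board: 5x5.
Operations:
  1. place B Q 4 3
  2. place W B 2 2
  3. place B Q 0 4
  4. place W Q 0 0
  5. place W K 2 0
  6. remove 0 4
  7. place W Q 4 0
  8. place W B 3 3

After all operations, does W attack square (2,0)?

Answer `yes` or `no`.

Answer: yes

Derivation:
Op 1: place BQ@(4,3)
Op 2: place WB@(2,2)
Op 3: place BQ@(0,4)
Op 4: place WQ@(0,0)
Op 5: place WK@(2,0)
Op 6: remove (0,4)
Op 7: place WQ@(4,0)
Op 8: place WB@(3,3)
Per-piece attacks for W:
  WQ@(0,0): attacks (0,1) (0,2) (0,3) (0,4) (1,0) (2,0) (1,1) (2,2) [ray(1,0) blocked at (2,0); ray(1,1) blocked at (2,2)]
  WK@(2,0): attacks (2,1) (3,0) (1,0) (3,1) (1,1)
  WB@(2,2): attacks (3,3) (3,1) (4,0) (1,3) (0,4) (1,1) (0,0) [ray(1,1) blocked at (3,3); ray(1,-1) blocked at (4,0); ray(-1,-1) blocked at (0,0)]
  WB@(3,3): attacks (4,4) (4,2) (2,4) (2,2) [ray(-1,-1) blocked at (2,2)]
  WQ@(4,0): attacks (4,1) (4,2) (4,3) (3,0) (2,0) (3,1) (2,2) [ray(0,1) blocked at (4,3); ray(-1,0) blocked at (2,0); ray(-1,1) blocked at (2,2)]
W attacks (2,0): yes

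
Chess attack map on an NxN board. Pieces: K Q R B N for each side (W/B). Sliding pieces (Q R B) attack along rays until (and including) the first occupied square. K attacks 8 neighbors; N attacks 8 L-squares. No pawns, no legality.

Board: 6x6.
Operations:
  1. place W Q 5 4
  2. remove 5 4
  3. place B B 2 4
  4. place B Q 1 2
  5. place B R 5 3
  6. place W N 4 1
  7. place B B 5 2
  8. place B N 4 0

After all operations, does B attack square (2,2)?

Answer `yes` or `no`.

Answer: yes

Derivation:
Op 1: place WQ@(5,4)
Op 2: remove (5,4)
Op 3: place BB@(2,4)
Op 4: place BQ@(1,2)
Op 5: place BR@(5,3)
Op 6: place WN@(4,1)
Op 7: place BB@(5,2)
Op 8: place BN@(4,0)
Per-piece attacks for B:
  BQ@(1,2): attacks (1,3) (1,4) (1,5) (1,1) (1,0) (2,2) (3,2) (4,2) (5,2) (0,2) (2,3) (3,4) (4,5) (2,1) (3,0) (0,3) (0,1) [ray(1,0) blocked at (5,2)]
  BB@(2,4): attacks (3,5) (3,3) (4,2) (5,1) (1,5) (1,3) (0,2)
  BN@(4,0): attacks (5,2) (3,2) (2,1)
  BB@(5,2): attacks (4,3) (3,4) (2,5) (4,1) [ray(-1,-1) blocked at (4,1)]
  BR@(5,3): attacks (5,4) (5,5) (5,2) (4,3) (3,3) (2,3) (1,3) (0,3) [ray(0,-1) blocked at (5,2)]
B attacks (2,2): yes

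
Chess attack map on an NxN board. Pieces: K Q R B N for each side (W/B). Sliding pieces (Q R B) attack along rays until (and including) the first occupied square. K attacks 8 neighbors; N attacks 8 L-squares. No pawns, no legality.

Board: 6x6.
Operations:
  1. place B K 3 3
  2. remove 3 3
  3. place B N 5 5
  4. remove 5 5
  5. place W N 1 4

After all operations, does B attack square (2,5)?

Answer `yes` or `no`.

Answer: no

Derivation:
Op 1: place BK@(3,3)
Op 2: remove (3,3)
Op 3: place BN@(5,5)
Op 4: remove (5,5)
Op 5: place WN@(1,4)
Per-piece attacks for B:
B attacks (2,5): no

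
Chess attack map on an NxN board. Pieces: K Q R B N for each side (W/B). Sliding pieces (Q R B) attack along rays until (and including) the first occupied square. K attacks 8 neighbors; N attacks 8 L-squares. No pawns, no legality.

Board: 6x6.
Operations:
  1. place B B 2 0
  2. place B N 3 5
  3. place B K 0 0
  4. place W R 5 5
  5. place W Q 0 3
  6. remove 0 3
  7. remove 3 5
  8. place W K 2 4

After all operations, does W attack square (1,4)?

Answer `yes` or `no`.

Op 1: place BB@(2,0)
Op 2: place BN@(3,5)
Op 3: place BK@(0,0)
Op 4: place WR@(5,5)
Op 5: place WQ@(0,3)
Op 6: remove (0,3)
Op 7: remove (3,5)
Op 8: place WK@(2,4)
Per-piece attacks for W:
  WK@(2,4): attacks (2,5) (2,3) (3,4) (1,4) (3,5) (3,3) (1,5) (1,3)
  WR@(5,5): attacks (5,4) (5,3) (5,2) (5,1) (5,0) (4,5) (3,5) (2,5) (1,5) (0,5)
W attacks (1,4): yes

Answer: yes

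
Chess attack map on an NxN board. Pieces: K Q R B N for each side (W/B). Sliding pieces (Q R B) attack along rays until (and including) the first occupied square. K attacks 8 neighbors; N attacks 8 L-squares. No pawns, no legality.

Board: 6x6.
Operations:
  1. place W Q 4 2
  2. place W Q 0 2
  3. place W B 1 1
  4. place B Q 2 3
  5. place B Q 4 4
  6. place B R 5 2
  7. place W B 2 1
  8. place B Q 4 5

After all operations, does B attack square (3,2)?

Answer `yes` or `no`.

Answer: yes

Derivation:
Op 1: place WQ@(4,2)
Op 2: place WQ@(0,2)
Op 3: place WB@(1,1)
Op 4: place BQ@(2,3)
Op 5: place BQ@(4,4)
Op 6: place BR@(5,2)
Op 7: place WB@(2,1)
Op 8: place BQ@(4,5)
Per-piece attacks for B:
  BQ@(2,3): attacks (2,4) (2,5) (2,2) (2,1) (3,3) (4,3) (5,3) (1,3) (0,3) (3,4) (4,5) (3,2) (4,1) (5,0) (1,4) (0,5) (1,2) (0,1) [ray(0,-1) blocked at (2,1); ray(1,1) blocked at (4,5)]
  BQ@(4,4): attacks (4,5) (4,3) (4,2) (5,4) (3,4) (2,4) (1,4) (0,4) (5,5) (5,3) (3,5) (3,3) (2,2) (1,1) [ray(0,1) blocked at (4,5); ray(0,-1) blocked at (4,2); ray(-1,-1) blocked at (1,1)]
  BQ@(4,5): attacks (4,4) (5,5) (3,5) (2,5) (1,5) (0,5) (5,4) (3,4) (2,3) [ray(0,-1) blocked at (4,4); ray(-1,-1) blocked at (2,3)]
  BR@(5,2): attacks (5,3) (5,4) (5,5) (5,1) (5,0) (4,2) [ray(-1,0) blocked at (4,2)]
B attacks (3,2): yes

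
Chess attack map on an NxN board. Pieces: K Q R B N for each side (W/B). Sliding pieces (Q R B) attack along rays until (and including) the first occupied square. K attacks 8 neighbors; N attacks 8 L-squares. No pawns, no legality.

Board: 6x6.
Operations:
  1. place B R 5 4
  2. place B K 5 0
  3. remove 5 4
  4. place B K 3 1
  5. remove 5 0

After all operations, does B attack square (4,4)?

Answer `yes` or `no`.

Answer: no

Derivation:
Op 1: place BR@(5,4)
Op 2: place BK@(5,0)
Op 3: remove (5,4)
Op 4: place BK@(3,1)
Op 5: remove (5,0)
Per-piece attacks for B:
  BK@(3,1): attacks (3,2) (3,0) (4,1) (2,1) (4,2) (4,0) (2,2) (2,0)
B attacks (4,4): no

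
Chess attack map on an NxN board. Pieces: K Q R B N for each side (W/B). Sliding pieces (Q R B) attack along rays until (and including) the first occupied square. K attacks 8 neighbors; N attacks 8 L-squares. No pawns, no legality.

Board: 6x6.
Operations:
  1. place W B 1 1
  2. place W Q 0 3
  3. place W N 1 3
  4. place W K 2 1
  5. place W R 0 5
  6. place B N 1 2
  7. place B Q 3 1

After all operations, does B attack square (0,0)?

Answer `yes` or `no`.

Op 1: place WB@(1,1)
Op 2: place WQ@(0,3)
Op 3: place WN@(1,3)
Op 4: place WK@(2,1)
Op 5: place WR@(0,5)
Op 6: place BN@(1,2)
Op 7: place BQ@(3,1)
Per-piece attacks for B:
  BN@(1,2): attacks (2,4) (3,3) (0,4) (2,0) (3,1) (0,0)
  BQ@(3,1): attacks (3,2) (3,3) (3,4) (3,5) (3,0) (4,1) (5,1) (2,1) (4,2) (5,3) (4,0) (2,2) (1,3) (2,0) [ray(-1,0) blocked at (2,1); ray(-1,1) blocked at (1,3)]
B attacks (0,0): yes

Answer: yes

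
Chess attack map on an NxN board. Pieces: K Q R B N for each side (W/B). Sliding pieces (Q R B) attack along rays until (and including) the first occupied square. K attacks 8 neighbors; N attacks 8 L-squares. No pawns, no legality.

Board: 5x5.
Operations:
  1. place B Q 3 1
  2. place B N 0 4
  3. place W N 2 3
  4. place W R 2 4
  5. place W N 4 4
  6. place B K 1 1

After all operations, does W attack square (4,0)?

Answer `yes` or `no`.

Op 1: place BQ@(3,1)
Op 2: place BN@(0,4)
Op 3: place WN@(2,3)
Op 4: place WR@(2,4)
Op 5: place WN@(4,4)
Op 6: place BK@(1,1)
Per-piece attacks for W:
  WN@(2,3): attacks (4,4) (0,4) (3,1) (4,2) (1,1) (0,2)
  WR@(2,4): attacks (2,3) (3,4) (4,4) (1,4) (0,4) [ray(0,-1) blocked at (2,3); ray(1,0) blocked at (4,4); ray(-1,0) blocked at (0,4)]
  WN@(4,4): attacks (3,2) (2,3)
W attacks (4,0): no

Answer: no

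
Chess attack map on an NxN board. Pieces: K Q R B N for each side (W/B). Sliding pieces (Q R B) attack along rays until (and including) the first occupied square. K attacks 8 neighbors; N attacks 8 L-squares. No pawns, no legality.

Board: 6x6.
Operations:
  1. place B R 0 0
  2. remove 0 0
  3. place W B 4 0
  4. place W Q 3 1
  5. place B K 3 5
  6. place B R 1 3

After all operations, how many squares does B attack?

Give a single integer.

Op 1: place BR@(0,0)
Op 2: remove (0,0)
Op 3: place WB@(4,0)
Op 4: place WQ@(3,1)
Op 5: place BK@(3,5)
Op 6: place BR@(1,3)
Per-piece attacks for B:
  BR@(1,3): attacks (1,4) (1,5) (1,2) (1,1) (1,0) (2,3) (3,3) (4,3) (5,3) (0,3)
  BK@(3,5): attacks (3,4) (4,5) (2,5) (4,4) (2,4)
Union (15 distinct): (0,3) (1,0) (1,1) (1,2) (1,4) (1,5) (2,3) (2,4) (2,5) (3,3) (3,4) (4,3) (4,4) (4,5) (5,3)

Answer: 15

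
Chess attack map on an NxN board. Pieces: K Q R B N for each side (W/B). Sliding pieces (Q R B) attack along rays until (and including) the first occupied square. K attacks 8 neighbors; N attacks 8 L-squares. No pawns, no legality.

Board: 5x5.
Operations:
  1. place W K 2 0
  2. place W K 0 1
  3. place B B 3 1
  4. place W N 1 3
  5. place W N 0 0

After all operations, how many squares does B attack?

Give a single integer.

Op 1: place WK@(2,0)
Op 2: place WK@(0,1)
Op 3: place BB@(3,1)
Op 4: place WN@(1,3)
Op 5: place WN@(0,0)
Per-piece attacks for B:
  BB@(3,1): attacks (4,2) (4,0) (2,2) (1,3) (2,0) [ray(-1,1) blocked at (1,3); ray(-1,-1) blocked at (2,0)]
Union (5 distinct): (1,3) (2,0) (2,2) (4,0) (4,2)

Answer: 5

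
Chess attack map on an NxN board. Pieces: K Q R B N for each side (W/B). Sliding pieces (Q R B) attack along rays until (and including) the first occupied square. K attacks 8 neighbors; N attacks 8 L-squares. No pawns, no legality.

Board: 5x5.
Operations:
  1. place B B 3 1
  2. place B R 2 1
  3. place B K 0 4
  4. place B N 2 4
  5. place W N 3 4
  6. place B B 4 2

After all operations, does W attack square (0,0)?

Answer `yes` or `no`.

Answer: no

Derivation:
Op 1: place BB@(3,1)
Op 2: place BR@(2,1)
Op 3: place BK@(0,4)
Op 4: place BN@(2,4)
Op 5: place WN@(3,4)
Op 6: place BB@(4,2)
Per-piece attacks for W:
  WN@(3,4): attacks (4,2) (2,2) (1,3)
W attacks (0,0): no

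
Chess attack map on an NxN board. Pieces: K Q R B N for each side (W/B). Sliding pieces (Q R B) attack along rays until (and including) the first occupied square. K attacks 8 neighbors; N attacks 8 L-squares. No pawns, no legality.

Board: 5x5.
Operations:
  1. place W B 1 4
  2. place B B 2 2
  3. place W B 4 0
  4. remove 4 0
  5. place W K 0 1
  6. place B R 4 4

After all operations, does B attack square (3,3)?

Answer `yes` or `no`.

Answer: yes

Derivation:
Op 1: place WB@(1,4)
Op 2: place BB@(2,2)
Op 3: place WB@(4,0)
Op 4: remove (4,0)
Op 5: place WK@(0,1)
Op 6: place BR@(4,4)
Per-piece attacks for B:
  BB@(2,2): attacks (3,3) (4,4) (3,1) (4,0) (1,3) (0,4) (1,1) (0,0) [ray(1,1) blocked at (4,4)]
  BR@(4,4): attacks (4,3) (4,2) (4,1) (4,0) (3,4) (2,4) (1,4) [ray(-1,0) blocked at (1,4)]
B attacks (3,3): yes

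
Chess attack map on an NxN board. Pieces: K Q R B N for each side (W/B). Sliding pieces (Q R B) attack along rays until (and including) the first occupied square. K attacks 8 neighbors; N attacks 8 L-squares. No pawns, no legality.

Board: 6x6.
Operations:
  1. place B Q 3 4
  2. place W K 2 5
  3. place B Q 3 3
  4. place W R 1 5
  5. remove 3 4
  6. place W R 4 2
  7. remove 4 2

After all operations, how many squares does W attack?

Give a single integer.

Op 1: place BQ@(3,4)
Op 2: place WK@(2,5)
Op 3: place BQ@(3,3)
Op 4: place WR@(1,5)
Op 5: remove (3,4)
Op 6: place WR@(4,2)
Op 7: remove (4,2)
Per-piece attacks for W:
  WR@(1,5): attacks (1,4) (1,3) (1,2) (1,1) (1,0) (2,5) (0,5) [ray(1,0) blocked at (2,5)]
  WK@(2,5): attacks (2,4) (3,5) (1,5) (3,4) (1,4)
Union (11 distinct): (0,5) (1,0) (1,1) (1,2) (1,3) (1,4) (1,5) (2,4) (2,5) (3,4) (3,5)

Answer: 11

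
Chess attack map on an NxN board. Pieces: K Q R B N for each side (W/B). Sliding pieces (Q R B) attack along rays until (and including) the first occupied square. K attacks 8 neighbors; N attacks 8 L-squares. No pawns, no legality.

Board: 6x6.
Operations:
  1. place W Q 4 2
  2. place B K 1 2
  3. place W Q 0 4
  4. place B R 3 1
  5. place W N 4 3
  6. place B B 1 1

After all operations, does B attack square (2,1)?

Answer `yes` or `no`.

Op 1: place WQ@(4,2)
Op 2: place BK@(1,2)
Op 3: place WQ@(0,4)
Op 4: place BR@(3,1)
Op 5: place WN@(4,3)
Op 6: place BB@(1,1)
Per-piece attacks for B:
  BB@(1,1): attacks (2,2) (3,3) (4,4) (5,5) (2,0) (0,2) (0,0)
  BK@(1,2): attacks (1,3) (1,1) (2,2) (0,2) (2,3) (2,1) (0,3) (0,1)
  BR@(3,1): attacks (3,2) (3,3) (3,4) (3,5) (3,0) (4,1) (5,1) (2,1) (1,1) [ray(-1,0) blocked at (1,1)]
B attacks (2,1): yes

Answer: yes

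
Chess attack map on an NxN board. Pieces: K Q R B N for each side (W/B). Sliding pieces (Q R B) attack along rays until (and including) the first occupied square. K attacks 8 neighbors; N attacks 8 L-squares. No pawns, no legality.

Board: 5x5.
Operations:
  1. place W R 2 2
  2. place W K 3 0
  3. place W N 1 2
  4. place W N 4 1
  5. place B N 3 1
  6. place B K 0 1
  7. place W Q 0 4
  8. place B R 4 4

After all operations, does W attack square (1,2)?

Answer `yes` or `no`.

Op 1: place WR@(2,2)
Op 2: place WK@(3,0)
Op 3: place WN@(1,2)
Op 4: place WN@(4,1)
Op 5: place BN@(3,1)
Op 6: place BK@(0,1)
Op 7: place WQ@(0,4)
Op 8: place BR@(4,4)
Per-piece attacks for W:
  WQ@(0,4): attacks (0,3) (0,2) (0,1) (1,4) (2,4) (3,4) (4,4) (1,3) (2,2) [ray(0,-1) blocked at (0,1); ray(1,0) blocked at (4,4); ray(1,-1) blocked at (2,2)]
  WN@(1,2): attacks (2,4) (3,3) (0,4) (2,0) (3,1) (0,0)
  WR@(2,2): attacks (2,3) (2,4) (2,1) (2,0) (3,2) (4,2) (1,2) [ray(-1,0) blocked at (1,2)]
  WK@(3,0): attacks (3,1) (4,0) (2,0) (4,1) (2,1)
  WN@(4,1): attacks (3,3) (2,2) (2,0)
W attacks (1,2): yes

Answer: yes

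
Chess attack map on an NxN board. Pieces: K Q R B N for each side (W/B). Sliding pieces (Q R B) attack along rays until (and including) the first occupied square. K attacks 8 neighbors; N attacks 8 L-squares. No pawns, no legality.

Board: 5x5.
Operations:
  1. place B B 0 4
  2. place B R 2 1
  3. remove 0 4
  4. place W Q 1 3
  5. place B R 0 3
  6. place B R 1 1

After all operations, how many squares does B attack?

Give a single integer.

Answer: 15

Derivation:
Op 1: place BB@(0,4)
Op 2: place BR@(2,1)
Op 3: remove (0,4)
Op 4: place WQ@(1,3)
Op 5: place BR@(0,3)
Op 6: place BR@(1,1)
Per-piece attacks for B:
  BR@(0,3): attacks (0,4) (0,2) (0,1) (0,0) (1,3) [ray(1,0) blocked at (1,3)]
  BR@(1,1): attacks (1,2) (1,3) (1,0) (2,1) (0,1) [ray(0,1) blocked at (1,3); ray(1,0) blocked at (2,1)]
  BR@(2,1): attacks (2,2) (2,3) (2,4) (2,0) (3,1) (4,1) (1,1) [ray(-1,0) blocked at (1,1)]
Union (15 distinct): (0,0) (0,1) (0,2) (0,4) (1,0) (1,1) (1,2) (1,3) (2,0) (2,1) (2,2) (2,3) (2,4) (3,1) (4,1)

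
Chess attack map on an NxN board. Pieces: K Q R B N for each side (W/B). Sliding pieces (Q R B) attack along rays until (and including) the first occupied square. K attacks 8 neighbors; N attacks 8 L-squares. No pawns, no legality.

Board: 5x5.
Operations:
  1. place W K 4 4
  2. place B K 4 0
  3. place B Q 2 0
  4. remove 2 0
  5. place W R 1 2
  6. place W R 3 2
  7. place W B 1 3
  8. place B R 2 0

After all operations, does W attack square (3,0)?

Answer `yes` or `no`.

Answer: yes

Derivation:
Op 1: place WK@(4,4)
Op 2: place BK@(4,0)
Op 3: place BQ@(2,0)
Op 4: remove (2,0)
Op 5: place WR@(1,2)
Op 6: place WR@(3,2)
Op 7: place WB@(1,3)
Op 8: place BR@(2,0)
Per-piece attacks for W:
  WR@(1,2): attacks (1,3) (1,1) (1,0) (2,2) (3,2) (0,2) [ray(0,1) blocked at (1,3); ray(1,0) blocked at (3,2)]
  WB@(1,3): attacks (2,4) (2,2) (3,1) (4,0) (0,4) (0,2) [ray(1,-1) blocked at (4,0)]
  WR@(3,2): attacks (3,3) (3,4) (3,1) (3,0) (4,2) (2,2) (1,2) [ray(-1,0) blocked at (1,2)]
  WK@(4,4): attacks (4,3) (3,4) (3,3)
W attacks (3,0): yes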